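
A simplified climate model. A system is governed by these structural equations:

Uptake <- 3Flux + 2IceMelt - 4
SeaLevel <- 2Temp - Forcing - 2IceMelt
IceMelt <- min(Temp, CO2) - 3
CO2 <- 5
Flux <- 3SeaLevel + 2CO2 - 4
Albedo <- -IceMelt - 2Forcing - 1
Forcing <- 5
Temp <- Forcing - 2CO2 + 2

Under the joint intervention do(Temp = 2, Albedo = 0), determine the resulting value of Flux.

9

Under do(Temp = 2, Albedo = 0), each intervened variable's structural equation is replaced by its fixed value.
IceMelt = min(Temp, CO2) - 3  [with Temp=2, CO2=5]  = -1
SeaLevel = 2Temp - Forcing - 2IceMelt  [with Temp=2, Forcing=5, IceMelt=-1]  = 1
Flux = 3SeaLevel + 2CO2 - 4  [with SeaLevel=1, CO2=5]  = 9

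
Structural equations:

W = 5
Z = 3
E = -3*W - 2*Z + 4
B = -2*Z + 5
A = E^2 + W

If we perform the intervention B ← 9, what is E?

-17

do(B=9) replaces the equation B = -2*Z + 5 with the constant B = 9.
E is not downstream of the intervention, so its value is determined by the original equations.
E = -3*W - 2*Z + 4  [with W=5, Z=3]  = -17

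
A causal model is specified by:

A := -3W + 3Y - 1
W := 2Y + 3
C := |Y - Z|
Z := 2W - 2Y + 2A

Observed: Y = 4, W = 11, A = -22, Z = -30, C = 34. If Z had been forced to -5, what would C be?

Intervening sets Z = -5 and removes its equation (Z := 2W - 2Y + 2A).
C = |Y - Z|  [with Y=4, Z=-5]  = 9

9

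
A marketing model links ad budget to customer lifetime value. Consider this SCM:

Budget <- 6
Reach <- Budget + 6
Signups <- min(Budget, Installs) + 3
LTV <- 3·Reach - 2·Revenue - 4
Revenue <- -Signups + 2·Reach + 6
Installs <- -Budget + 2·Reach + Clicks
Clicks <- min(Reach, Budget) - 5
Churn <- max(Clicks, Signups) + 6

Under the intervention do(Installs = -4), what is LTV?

do(Installs=-4) replaces the equation Installs <- -Budget + 2·Reach + Clicks with the constant Installs = -4.
Reach = Budget + 6  [with Budget=6]  = 12
Signups = min(Budget, Installs) + 3  [with Budget=6, Installs=-4]  = -1
Revenue = -Signups + 2·Reach + 6  [with Signups=-1, Reach=12]  = 31
LTV = 3·Reach - 2·Revenue - 4  [with Reach=12, Revenue=31]  = -30

-30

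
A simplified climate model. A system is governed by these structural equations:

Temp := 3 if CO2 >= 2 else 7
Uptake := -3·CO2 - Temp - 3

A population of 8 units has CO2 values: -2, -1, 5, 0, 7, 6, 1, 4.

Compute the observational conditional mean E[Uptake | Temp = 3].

-22.5

E[Uptake|Temp=3] averages over only the 4 units with Temp=3 (CO2 = 5, 7, 6, 4): Uptake = -21, -27, -24, -18, mean -22.5.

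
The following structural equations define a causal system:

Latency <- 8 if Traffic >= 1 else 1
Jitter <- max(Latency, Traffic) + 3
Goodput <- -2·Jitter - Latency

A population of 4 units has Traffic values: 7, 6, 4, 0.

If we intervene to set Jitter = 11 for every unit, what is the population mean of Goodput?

Every unit gets Jitter=11 under the intervention. Goodput values become -30, -30, -30, -23; E[Goodput|do(Jitter=11)] = -28.25.

-28.25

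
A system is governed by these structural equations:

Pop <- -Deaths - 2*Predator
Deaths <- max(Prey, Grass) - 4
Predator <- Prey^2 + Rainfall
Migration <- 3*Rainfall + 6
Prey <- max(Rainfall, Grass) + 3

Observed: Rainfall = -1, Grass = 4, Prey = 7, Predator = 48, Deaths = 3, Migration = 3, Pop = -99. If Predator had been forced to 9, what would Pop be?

-21

The intervention breaks the incoming arrows to Predator: Predator <- Prey^2 + Rainfall no longer applies, and Predator = 9.
Prey = max(Rainfall, Grass) + 3  [with Rainfall=-1, Grass=4]  = 7
Deaths = max(Prey, Grass) - 4  [with Prey=7, Grass=4]  = 3
Pop = -Deaths - 2*Predator  [with Deaths=3, Predator=9]  = -21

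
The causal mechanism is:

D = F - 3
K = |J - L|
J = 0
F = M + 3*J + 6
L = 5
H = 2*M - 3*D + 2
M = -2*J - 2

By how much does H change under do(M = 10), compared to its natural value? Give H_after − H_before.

The intervention breaks the incoming arrows to M: M = -2*J - 2 no longer applies, and M = 10.
F = M + 3*J + 6  [with M=10, J=0]  = 16
D = F - 3  [with F=16]  = 13
H = 2*M - 3*D + 2  [with M=10, D=13]  = -17
Without intervention: M = -2*J - 2  [with J=0]  = -2; F = M + 3*J + 6  [with M=-2, J=0]  = 4; D = F - 3  [with F=4]  = 1; H = 2*M - 3*D + 2  [with M=-2, D=1]  = -5.
Change = -17 − (-5) = -12.

-12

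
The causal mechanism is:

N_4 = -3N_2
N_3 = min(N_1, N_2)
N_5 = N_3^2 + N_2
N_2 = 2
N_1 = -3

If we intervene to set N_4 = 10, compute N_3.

-3

Under do(N_4=10), the mechanism N_4 = -3N_2 is discarded; N_4 is fixed at 10.
Since N_3 is not a descendant of the intervened variable, it is unaffected.
N_3 = min(N_1, N_2)  [with N_1=-3, N_2=2]  = -3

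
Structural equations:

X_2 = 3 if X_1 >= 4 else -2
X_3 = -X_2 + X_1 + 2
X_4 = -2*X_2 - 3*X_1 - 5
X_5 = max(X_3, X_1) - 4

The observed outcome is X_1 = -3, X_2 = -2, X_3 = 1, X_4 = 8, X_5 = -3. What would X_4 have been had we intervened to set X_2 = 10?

-16

Under do(X_2=10), the mechanism X_2 = 3 if X_1 >= 4 else -2 is discarded; X_2 is fixed at 10.
X_4 = -2*X_2 - 3*X_1 - 5  [with X_2=10, X_1=-3]  = -16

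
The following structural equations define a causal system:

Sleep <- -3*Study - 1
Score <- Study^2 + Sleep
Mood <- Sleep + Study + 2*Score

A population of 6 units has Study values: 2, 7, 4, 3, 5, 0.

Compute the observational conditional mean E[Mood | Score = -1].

Conditioning on Score=-1 selects the 2 unit(s) with Study ∈ {3, 0}. Their Mood values: -9, -3. Mean = -6.

-6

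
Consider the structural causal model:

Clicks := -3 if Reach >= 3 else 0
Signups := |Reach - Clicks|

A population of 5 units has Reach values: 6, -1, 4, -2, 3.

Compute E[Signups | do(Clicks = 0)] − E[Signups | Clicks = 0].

Every unit gets Clicks=0 under the intervention. Signups values become 6, 1, 4, 2, 3; E[Signups|do(Clicks=0)] = 3.2.
E[Signups|Clicks=0] averages over only the 2 units with Clicks=0 (Reach = -1, -2): Signups = 1, 2, mean 1.5.
Difference = 3.2 − 1.5 = 1.7.

1.7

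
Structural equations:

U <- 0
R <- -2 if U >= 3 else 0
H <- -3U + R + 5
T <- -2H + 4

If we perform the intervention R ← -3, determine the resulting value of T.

0

Under do(R=-3), the mechanism R <- -2 if U >= 3 else 0 is discarded; R is fixed at -3.
H = -3U + R + 5  [with U=0, R=-3]  = 2
T = -2H + 4  [with H=2]  = 0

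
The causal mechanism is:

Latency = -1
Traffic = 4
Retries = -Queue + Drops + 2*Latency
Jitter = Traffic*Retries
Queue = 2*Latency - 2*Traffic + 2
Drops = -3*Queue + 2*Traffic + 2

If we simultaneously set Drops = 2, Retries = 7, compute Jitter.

The joint intervention fixes Drops = 2, Retries = 7, removing each variable's own equation.
Jitter = Traffic*Retries  [with Traffic=4, Retries=7]  = 28

28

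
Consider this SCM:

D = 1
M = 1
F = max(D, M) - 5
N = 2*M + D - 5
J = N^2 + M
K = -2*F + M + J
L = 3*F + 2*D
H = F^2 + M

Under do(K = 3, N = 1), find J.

Setting K = 3, N = 1 by intervention discards those variables' equations.
J = N^2 + M  [with N=1, M=1]  = 2

2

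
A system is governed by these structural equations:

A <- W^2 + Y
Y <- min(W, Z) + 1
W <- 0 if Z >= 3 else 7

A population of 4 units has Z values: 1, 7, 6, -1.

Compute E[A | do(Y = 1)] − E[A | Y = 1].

do(Y=1) breaks Y's dependence on Z. With Y=1 fixed, A across the units is 50, 1, 1, 50, mean 25.5.
E[A|Y=1] averages over only the 2 units with Y=1 (Z = 7, 6): A = 1, 1, mean 1.
Difference = 25.5 − 1 = 24.5.

24.5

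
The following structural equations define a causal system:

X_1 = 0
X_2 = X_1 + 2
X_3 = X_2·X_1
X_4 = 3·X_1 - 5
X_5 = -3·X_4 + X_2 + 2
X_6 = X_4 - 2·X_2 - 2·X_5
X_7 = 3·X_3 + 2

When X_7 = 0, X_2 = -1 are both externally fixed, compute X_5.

The joint intervention fixes X_7 = 0, X_2 = -1, removing each variable's own equation.
X_4 = 3·X_1 - 5  [with X_1=0]  = -5
X_5 = -3·X_4 + X_2 + 2  [with X_4=-5, X_2=-1]  = 16

16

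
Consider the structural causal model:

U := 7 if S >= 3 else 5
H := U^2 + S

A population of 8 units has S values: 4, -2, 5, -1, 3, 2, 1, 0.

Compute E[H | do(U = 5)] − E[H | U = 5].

do(U=5) breaks U's dependence on S. With U=5 fixed, H across the units is 29, 23, 30, 24, 28, 27, 26, 25, mean 26.5.
Observing U=5 restricts to units where U's equation naturally yields 5: S ∈ {-2, -1, 2, 1, 0}. In that subpopulation H = 23, 24, 27, 26, 25, mean 25.
Difference = 26.5 − 25 = 1.5.

1.5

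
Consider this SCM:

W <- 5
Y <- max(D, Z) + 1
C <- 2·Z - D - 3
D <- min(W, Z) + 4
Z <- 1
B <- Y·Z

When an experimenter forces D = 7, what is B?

8

do(D=7) replaces the equation D <- min(W, Z) + 4 with the constant D = 7.
Y = max(D, Z) + 1  [with D=7, Z=1]  = 8
B = Y·Z  [with Y=8, Z=1]  = 8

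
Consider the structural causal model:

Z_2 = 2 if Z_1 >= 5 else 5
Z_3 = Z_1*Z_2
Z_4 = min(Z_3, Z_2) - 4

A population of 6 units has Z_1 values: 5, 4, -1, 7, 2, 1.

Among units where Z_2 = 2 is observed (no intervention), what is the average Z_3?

12

Conditioning on Z_2=2 selects the 2 unit(s) with Z_1 ∈ {5, 7}. Their Z_3 values: 10, 14. Mean = 12.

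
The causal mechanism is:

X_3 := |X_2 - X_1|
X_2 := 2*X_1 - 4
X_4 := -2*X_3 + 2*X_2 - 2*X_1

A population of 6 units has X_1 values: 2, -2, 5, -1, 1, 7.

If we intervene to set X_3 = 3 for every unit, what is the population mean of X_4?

Every unit gets X_3=3 under the intervention. X_4 values become -10, -18, -4, -16, -12, 0; E[X_4|do(X_3=3)] = -10.

-10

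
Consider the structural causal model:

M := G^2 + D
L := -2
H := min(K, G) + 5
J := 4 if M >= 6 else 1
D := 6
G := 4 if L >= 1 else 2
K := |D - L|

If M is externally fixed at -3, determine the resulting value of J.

The intervention breaks the incoming arrows to M: M := G^2 + D no longer applies, and M = -3.
J = 4 if M >= 6 else 1  [with M=-3]  = 1

1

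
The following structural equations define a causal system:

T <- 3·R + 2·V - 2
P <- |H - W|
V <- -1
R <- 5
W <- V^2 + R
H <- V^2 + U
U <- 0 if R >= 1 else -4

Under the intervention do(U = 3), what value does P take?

The intervention breaks the incoming arrows to U: U <- 0 if R >= 1 else -4 no longer applies, and U = 3.
W = V^2 + R  [with V=-1, R=5]  = 6
H = V^2 + U  [with V=-1, U=3]  = 4
P = |H - W|  [with H=4, W=6]  = 2

2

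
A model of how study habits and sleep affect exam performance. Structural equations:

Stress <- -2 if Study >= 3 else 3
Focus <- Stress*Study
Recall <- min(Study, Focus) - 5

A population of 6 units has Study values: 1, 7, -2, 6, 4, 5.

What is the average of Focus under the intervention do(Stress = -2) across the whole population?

The intervention sets Stress=-2 in all 6 units regardless of Study. Recomputing Focus per unit gives -2, -14, 4, -12, -8, -10; average -7.

-7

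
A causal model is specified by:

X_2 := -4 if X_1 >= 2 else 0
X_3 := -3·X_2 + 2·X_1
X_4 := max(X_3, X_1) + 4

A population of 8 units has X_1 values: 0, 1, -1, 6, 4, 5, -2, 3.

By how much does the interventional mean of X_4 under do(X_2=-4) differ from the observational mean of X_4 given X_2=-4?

-5

do(X_2=-4) breaks X_2's dependence on X_1. With X_2=-4 fixed, X_4 across the units is 16, 18, 14, 28, 24, 26, 12, 22, mean 20.
Conditioning on X_2=-4 selects the 4 unit(s) with X_1 ∈ {6, 4, 5, 3}. Their X_4 values: 28, 24, 26, 22. Mean = 25.
Difference = 20 − 25 = -5.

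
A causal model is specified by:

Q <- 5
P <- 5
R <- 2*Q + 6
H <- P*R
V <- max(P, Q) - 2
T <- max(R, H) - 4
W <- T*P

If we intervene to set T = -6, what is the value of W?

Intervening sets T = -6 and removes its equation (T <- max(R, H) - 4).
W = T*P  [with T=-6, P=5]  = -30

-30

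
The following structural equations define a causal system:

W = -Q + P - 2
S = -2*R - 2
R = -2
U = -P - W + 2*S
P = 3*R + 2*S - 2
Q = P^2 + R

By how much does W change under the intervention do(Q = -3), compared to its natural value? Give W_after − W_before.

17

Intervening sets Q = -3 and removes its equation (Q = P^2 + R).
S = -2*R - 2  [with R=-2]  = 2
P = 3*R + 2*S - 2  [with R=-2, S=2]  = -4
W = -Q + P - 2  [with Q=-3, P=-4]  = -3
Without intervention: S = -2*R - 2  [with R=-2]  = 2; P = 3*R + 2*S - 2  [with R=-2, S=2]  = -4; Q = P^2 + R  [with P=-4, R=-2]  = 14; W = -Q + P - 2  [with Q=14, P=-4]  = -20.
Change = -3 − (-20) = 17.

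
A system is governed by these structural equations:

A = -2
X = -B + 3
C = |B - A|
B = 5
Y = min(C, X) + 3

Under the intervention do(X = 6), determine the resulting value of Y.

9

Intervening sets X = 6 and removes its equation (X = -B + 3).
C = |B - A|  [with B=5, A=-2]  = 7
Y = min(C, X) + 3  [with C=7, X=6]  = 9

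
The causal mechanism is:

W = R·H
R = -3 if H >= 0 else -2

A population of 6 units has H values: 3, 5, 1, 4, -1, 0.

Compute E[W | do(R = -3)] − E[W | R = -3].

The intervention sets R=-3 in all 6 units regardless of H. Recomputing W per unit gives -9, -15, -3, -12, 3, 0; average -6.
Observing R=-3 restricts to units where R's equation naturally yields -3: H ∈ {3, 5, 1, 4, 0}. In that subpopulation W = -9, -15, -3, -12, 0, mean -7.8.
Difference = -6 − (-7.8) = 1.8.

1.8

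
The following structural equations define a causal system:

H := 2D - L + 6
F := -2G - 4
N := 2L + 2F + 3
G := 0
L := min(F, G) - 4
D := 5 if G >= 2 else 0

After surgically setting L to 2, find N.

Intervening sets L = 2 and removes its equation (L := min(F, G) - 4).
F = -2G - 4  [with G=0]  = -4
N = 2L + 2F + 3  [with L=2, F=-4]  = -1

-1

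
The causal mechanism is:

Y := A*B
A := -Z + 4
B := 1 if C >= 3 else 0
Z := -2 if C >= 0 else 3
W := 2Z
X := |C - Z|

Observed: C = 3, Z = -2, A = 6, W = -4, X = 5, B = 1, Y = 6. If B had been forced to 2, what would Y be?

Intervening sets B = 2 and removes its equation (B := 1 if C >= 3 else 0).
Z = -2 if C >= 0 else 3  [with C=3]  = -2
A = -Z + 4  [with Z=-2]  = 6
Y = A*B  [with A=6, B=2]  = 12

12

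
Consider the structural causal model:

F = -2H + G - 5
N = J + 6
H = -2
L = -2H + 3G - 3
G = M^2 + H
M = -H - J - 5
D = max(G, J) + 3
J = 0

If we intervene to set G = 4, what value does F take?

The intervention breaks the incoming arrows to G: G = M^2 + H no longer applies, and G = 4.
F = -2H + G - 5  [with H=-2, G=4]  = 3

3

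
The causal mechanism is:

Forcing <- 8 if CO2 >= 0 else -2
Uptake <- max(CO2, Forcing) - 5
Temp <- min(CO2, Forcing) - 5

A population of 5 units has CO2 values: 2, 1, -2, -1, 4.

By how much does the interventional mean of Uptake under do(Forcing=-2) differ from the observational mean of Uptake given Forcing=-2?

2.3

Every unit gets Forcing=-2 under the intervention. Uptake values become -3, -4, -7, -6, -1; E[Uptake|do(Forcing=-2)] = -4.2.
E[Uptake|Forcing=-2] averages over only the 2 units with Forcing=-2 (CO2 = -2, -1): Uptake = -7, -6, mean -6.5.
Difference = -4.2 − (-6.5) = 2.3.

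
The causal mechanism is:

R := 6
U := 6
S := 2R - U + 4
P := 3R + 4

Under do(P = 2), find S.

10

Under do(P=2), the mechanism P := 3R + 4 is discarded; P is fixed at 2.
Since S is not a descendant of the intervened variable, it is unaffected.
S = 2R - U + 4  [with R=6, U=6]  = 10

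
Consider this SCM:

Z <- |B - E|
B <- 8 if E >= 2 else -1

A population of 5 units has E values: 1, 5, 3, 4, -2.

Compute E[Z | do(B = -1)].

Every unit gets B=-1 under the intervention. Z values become 2, 6, 4, 5, 1; E[Z|do(B=-1)] = 3.6.

3.6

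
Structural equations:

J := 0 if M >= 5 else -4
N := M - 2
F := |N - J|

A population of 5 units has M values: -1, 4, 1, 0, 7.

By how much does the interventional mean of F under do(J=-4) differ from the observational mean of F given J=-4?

Under do(J=-4), J's equation is replaced by J=-4 for every unit. Per-unit F: 1, 6, 3, 2, 9. Mean = 4.2.
E[F|J=-4] averages over only the 4 units with J=-4 (M = -1, 4, 1, 0): F = 1, 6, 3, 2, mean 3.
Difference = 4.2 − 3 = 1.2.

1.2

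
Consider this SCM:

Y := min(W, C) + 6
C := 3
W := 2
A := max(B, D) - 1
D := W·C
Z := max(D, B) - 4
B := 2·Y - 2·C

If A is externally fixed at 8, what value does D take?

6

do(A=8) replaces the equation A := max(B, D) - 1 with the constant A = 8.
No directed path runs from A to D, so D keeps its natural value.
D = W·C  [with W=2, C=3]  = 6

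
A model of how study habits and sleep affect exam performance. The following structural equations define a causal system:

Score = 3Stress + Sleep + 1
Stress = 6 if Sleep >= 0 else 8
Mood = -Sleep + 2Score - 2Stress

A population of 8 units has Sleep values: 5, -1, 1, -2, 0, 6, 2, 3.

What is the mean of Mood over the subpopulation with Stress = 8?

32.5

Conditioning on Stress=8 selects the 2 unit(s) with Sleep ∈ {-1, -2}. Their Mood values: 33, 32. Mean = 32.5.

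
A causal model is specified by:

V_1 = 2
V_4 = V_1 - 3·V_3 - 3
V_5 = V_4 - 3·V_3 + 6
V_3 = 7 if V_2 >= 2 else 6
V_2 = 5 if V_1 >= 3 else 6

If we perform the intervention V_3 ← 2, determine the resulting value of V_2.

6

Under do(V_3=2), the mechanism V_3 = 7 if V_2 >= 2 else 6 is discarded; V_3 is fixed at 2.
Since V_2 is not a descendant of the intervened variable, it is unaffected.
V_2 = 5 if V_1 >= 3 else 6  [with V_1=2]  = 6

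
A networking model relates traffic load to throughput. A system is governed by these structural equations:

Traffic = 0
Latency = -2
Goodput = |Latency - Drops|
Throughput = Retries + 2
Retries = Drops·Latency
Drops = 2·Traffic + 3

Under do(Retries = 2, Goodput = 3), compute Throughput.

Setting Retries = 2, Goodput = 3 by intervention discards those variables' equations.
Throughput = Retries + 2  [with Retries=2]  = 4

4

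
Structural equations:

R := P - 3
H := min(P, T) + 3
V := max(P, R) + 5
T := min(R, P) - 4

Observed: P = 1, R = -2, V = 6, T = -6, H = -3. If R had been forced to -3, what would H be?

-4

do(R=-3) replaces the equation R := P - 3 with the constant R = -3.
T = min(R, P) - 4  [with R=-3, P=1]  = -7
H = min(P, T) + 3  [with P=1, T=-7]  = -4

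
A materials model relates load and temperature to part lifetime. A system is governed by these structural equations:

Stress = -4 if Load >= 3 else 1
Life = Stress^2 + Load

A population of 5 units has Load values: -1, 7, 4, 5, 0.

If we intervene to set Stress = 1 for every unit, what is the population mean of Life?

4

Every unit gets Stress=1 under the intervention. Life values become 0, 8, 5, 6, 1; E[Life|do(Stress=1)] = 4.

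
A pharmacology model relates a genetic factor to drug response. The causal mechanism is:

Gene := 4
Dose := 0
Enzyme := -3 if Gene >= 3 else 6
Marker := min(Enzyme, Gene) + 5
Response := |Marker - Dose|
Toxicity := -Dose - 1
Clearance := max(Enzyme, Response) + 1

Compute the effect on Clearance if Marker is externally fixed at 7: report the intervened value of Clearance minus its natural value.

The intervention breaks the incoming arrows to Marker: Marker := min(Enzyme, Gene) + 5 no longer applies, and Marker = 7.
Enzyme = -3 if Gene >= 3 else 6  [with Gene=4]  = -3
Response = |Marker - Dose|  [with Marker=7, Dose=0]  = 7
Clearance = max(Enzyme, Response) + 1  [with Enzyme=-3, Response=7]  = 8
Without intervention: Enzyme = -3 if Gene >= 3 else 6  [with Gene=4]  = -3; Marker = min(Enzyme, Gene) + 5  [with Enzyme=-3, Gene=4]  = 2; Response = |Marker - Dose|  [with Marker=2, Dose=0]  = 2; Clearance = max(Enzyme, Response) + 1  [with Enzyme=-3, Response=2]  = 3.
Change = 8 − 3 = 5.

5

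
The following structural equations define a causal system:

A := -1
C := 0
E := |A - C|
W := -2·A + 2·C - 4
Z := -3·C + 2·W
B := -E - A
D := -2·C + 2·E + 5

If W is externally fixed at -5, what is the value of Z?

Intervening sets W = -5 and removes its equation (W := -2·A + 2·C - 4).
Z = -3·C + 2·W  [with C=0, W=-5]  = -10

-10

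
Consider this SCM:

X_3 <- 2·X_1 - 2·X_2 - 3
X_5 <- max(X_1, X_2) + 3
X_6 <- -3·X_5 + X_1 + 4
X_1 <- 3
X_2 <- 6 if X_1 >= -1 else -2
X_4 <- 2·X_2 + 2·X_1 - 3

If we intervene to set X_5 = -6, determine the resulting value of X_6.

The intervention breaks the incoming arrows to X_5: X_5 <- max(X_1, X_2) + 3 no longer applies, and X_5 = -6.
X_6 = -3·X_5 + X_1 + 4  [with X_5=-6, X_1=3]  = 25

25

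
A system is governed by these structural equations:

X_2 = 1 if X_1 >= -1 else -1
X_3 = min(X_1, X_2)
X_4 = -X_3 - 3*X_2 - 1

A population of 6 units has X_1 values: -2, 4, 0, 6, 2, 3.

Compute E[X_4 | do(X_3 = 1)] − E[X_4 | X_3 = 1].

1

do(X_3=1) breaks X_3's dependence on X_1. With X_3=1 fixed, X_4 across the units is 1, -5, -5, -5, -5, -5, mean -4.
E[X_4|X_3=1] averages over only the 4 units with X_3=1 (X_1 = 4, 6, 2, 3): X_4 = -5, -5, -5, -5, mean -5.
Difference = -4 − (-5) = 1.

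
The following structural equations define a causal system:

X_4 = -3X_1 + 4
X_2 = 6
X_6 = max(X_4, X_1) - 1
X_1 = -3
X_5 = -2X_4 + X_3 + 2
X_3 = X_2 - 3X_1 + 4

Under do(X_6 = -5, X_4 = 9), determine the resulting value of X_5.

Setting X_6 = -5, X_4 = 9 by intervention discards those variables' equations.
X_3 = X_2 - 3X_1 + 4  [with X_2=6, X_1=-3]  = 19
X_5 = -2X_4 + X_3 + 2  [with X_4=9, X_3=19]  = 3

3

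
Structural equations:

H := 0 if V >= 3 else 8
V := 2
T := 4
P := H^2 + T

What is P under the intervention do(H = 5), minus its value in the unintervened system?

The intervention breaks the incoming arrows to H: H := 0 if V >= 3 else 8 no longer applies, and H = 5.
P = H^2 + T  [with H=5, T=4]  = 29
Without intervention: H = 0 if V >= 3 else 8  [with V=2]  = 8; P = H^2 + T  [with H=8, T=4]  = 68.
Change = 29 − 68 = -39.

-39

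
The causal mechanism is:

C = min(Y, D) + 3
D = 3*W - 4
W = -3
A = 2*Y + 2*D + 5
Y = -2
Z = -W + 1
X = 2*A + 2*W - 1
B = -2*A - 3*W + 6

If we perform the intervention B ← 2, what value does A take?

-25

The intervention breaks the incoming arrows to B: B = -2*A - 3*W + 6 no longer applies, and B = 2.
A is not downstream of the intervention, so its value is determined by the original equations.
D = 3*W - 4  [with W=-3]  = -13
A = 2*Y + 2*D + 5  [with Y=-2, D=-13]  = -25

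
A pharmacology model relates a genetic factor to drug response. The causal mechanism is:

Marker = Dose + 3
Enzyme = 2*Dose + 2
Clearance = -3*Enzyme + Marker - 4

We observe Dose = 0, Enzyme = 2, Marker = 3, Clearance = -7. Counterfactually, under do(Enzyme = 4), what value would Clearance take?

-13

Under do(Enzyme=4), the mechanism Enzyme = 2*Dose + 2 is discarded; Enzyme is fixed at 4.
Marker = Dose + 3  [with Dose=0]  = 3
Clearance = -3*Enzyme + Marker - 4  [with Enzyme=4, Marker=3]  = -13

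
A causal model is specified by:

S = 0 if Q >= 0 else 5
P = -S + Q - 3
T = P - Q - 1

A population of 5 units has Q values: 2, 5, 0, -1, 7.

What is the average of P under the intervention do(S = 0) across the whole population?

Under do(S=0), S's equation is replaced by S=0 for every unit. Per-unit P: -1, 2, -3, -4, 4. Mean = -0.4.

-0.4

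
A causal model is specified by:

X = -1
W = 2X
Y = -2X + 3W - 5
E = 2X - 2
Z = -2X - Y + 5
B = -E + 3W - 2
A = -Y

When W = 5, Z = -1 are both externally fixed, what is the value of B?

Setting W = 5, Z = -1 by intervention discards those variables' equations.
E = 2X - 2  [with X=-1]  = -4
B = -E + 3W - 2  [with E=-4, W=5]  = 17

17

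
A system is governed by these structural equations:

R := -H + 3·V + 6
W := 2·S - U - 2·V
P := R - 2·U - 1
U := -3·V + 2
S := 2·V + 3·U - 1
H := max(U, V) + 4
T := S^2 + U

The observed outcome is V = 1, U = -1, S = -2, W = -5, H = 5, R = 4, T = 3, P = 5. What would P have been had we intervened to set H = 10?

do(H=10) replaces the equation H := max(U, V) + 4 with the constant H = 10.
U = -3·V + 2  [with V=1]  = -1
R = -H + 3·V + 6  [with H=10, V=1]  = -1
P = R - 2·U - 1  [with R=-1, U=-1]  = 0

0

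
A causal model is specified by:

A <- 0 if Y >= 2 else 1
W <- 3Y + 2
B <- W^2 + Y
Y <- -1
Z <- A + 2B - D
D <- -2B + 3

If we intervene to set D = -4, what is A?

1

do(D=-4) replaces the equation D <- -2B + 3 with the constant D = -4.
A is not downstream of the intervention, so its value is determined by the original equations.
A = 0 if Y >= 2 else 1  [with Y=-1]  = 1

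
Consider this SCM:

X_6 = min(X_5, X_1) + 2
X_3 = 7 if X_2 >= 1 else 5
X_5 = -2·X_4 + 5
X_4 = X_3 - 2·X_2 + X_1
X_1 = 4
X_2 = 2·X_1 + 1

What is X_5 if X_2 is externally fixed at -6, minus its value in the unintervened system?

-56

do(X_2=-6) replaces the equation X_2 = 2·X_1 + 1 with the constant X_2 = -6.
X_3 = 7 if X_2 >= 1 else 5  [with X_2=-6]  = 5
X_4 = X_3 - 2·X_2 + X_1  [with X_3=5, X_2=-6, X_1=4]  = 21
X_5 = -2·X_4 + 5  [with X_4=21]  = -37
Without intervention: X_2 = 2·X_1 + 1  [with X_1=4]  = 9; X_3 = 7 if X_2 >= 1 else 5  [with X_2=9]  = 7; X_4 = X_3 - 2·X_2 + X_1  [with X_3=7, X_2=9, X_1=4]  = -7; X_5 = -2·X_4 + 5  [with X_4=-7]  = 19.
Change = -37 − 19 = -56.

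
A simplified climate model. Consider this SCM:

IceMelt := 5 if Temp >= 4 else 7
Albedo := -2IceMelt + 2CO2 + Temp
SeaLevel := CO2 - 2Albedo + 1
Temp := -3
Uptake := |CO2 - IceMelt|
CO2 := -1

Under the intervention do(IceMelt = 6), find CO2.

Under do(IceMelt=6), the mechanism IceMelt := 5 if Temp >= 4 else 7 is discarded; IceMelt is fixed at 6.
CO2 is not downstream of the intervention, so its value is determined by the original equations.

-1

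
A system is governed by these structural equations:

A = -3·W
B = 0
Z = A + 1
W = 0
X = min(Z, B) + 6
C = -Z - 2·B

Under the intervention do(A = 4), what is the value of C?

-5

do(A=4) replaces the equation A = -3·W with the constant A = 4.
Z = A + 1  [with A=4]  = 5
C = -Z - 2·B  [with Z=5, B=0]  = -5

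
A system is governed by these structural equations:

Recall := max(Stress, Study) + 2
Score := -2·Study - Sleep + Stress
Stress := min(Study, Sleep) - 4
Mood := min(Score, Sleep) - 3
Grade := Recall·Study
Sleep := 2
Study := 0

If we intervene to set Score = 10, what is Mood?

Intervening sets Score = 10 and removes its equation (Score := -2·Study - Sleep + Stress).
Mood = min(Score, Sleep) - 3  [with Score=10, Sleep=2]  = -1

-1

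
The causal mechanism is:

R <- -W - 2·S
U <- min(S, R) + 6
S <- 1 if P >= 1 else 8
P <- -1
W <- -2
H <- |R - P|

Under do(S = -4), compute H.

11

do(S=-4) replaces the equation S <- 1 if P >= 1 else 8 with the constant S = -4.
R = -W - 2·S  [with W=-2, S=-4]  = 10
H = |R - P|  [with R=10, P=-1]  = 11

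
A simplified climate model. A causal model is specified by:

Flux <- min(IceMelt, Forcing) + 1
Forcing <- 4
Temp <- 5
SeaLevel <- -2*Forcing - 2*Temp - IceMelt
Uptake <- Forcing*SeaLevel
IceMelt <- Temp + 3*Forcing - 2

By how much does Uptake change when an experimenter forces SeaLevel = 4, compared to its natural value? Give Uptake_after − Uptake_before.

Under do(SeaLevel=4), the mechanism SeaLevel <- -2*Forcing - 2*Temp - IceMelt is discarded; SeaLevel is fixed at 4.
Uptake = Forcing*SeaLevel  [with Forcing=4, SeaLevel=4]  = 16
Without intervention: IceMelt = Temp + 3*Forcing - 2  [with Temp=5, Forcing=4]  = 15; SeaLevel = -2*Forcing - 2*Temp - IceMelt  [with Forcing=4, Temp=5, IceMelt=15]  = -33; Uptake = Forcing*SeaLevel  [with Forcing=4, SeaLevel=-33]  = -132.
Change = 16 − (-132) = 148.

148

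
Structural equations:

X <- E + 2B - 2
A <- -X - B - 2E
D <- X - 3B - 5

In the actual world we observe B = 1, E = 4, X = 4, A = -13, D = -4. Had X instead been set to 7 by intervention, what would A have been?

-16

The intervention breaks the incoming arrows to X: X <- E + 2B - 2 no longer applies, and X = 7.
A = -X - B - 2E  [with X=7, B=1, E=4]  = -16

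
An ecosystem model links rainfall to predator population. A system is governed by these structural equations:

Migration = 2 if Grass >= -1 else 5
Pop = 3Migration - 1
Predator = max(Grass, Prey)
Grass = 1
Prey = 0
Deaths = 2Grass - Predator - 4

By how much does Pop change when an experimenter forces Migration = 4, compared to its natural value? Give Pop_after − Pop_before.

6

The intervention breaks the incoming arrows to Migration: Migration = 2 if Grass >= -1 else 5 no longer applies, and Migration = 4.
Pop = 3Migration - 1  [with Migration=4]  = 11
Without intervention: Migration = 2 if Grass >= -1 else 5  [with Grass=1]  = 2; Pop = 3Migration - 1  [with Migration=2]  = 5.
Change = 11 − 5 = 6.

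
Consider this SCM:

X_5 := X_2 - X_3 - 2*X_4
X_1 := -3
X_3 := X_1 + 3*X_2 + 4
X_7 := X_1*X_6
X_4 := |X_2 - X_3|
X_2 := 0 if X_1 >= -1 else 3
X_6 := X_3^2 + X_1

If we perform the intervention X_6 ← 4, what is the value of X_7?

-12

Intervening sets X_6 = 4 and removes its equation (X_6 := X_3^2 + X_1).
X_7 = X_1*X_6  [with X_1=-3, X_6=4]  = -12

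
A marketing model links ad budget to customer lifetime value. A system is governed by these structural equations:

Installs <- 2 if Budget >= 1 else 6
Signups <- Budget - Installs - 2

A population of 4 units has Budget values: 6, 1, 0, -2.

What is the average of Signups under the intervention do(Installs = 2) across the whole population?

do(Installs=2) breaks Installs's dependence on Budget. With Installs=2 fixed, Signups across the units is 2, -3, -4, -6, mean -2.75.

-2.75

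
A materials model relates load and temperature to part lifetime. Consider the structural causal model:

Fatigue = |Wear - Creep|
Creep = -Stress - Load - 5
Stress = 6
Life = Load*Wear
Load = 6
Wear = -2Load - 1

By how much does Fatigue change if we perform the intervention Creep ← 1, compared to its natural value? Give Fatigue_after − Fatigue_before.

do(Creep=1) replaces the equation Creep = -Stress - Load - 5 with the constant Creep = 1.
Wear = -2Load - 1  [with Load=6]  = -13
Fatigue = |Wear - Creep|  [with Wear=-13, Creep=1]  = 14
Without intervention: Creep = -Stress - Load - 5  [with Stress=6, Load=6]  = -17; Wear = -2Load - 1  [with Load=6]  = -13; Fatigue = |Wear - Creep|  [with Wear=-13, Creep=-17]  = 4.
Change = 14 − 4 = 10.

10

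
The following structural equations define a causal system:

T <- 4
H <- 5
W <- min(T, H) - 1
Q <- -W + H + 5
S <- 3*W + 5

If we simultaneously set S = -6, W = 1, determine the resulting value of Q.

9

Under do(S = -6, W = 1), each intervened variable's structural equation is replaced by its fixed value.
Q = -W + H + 5  [with W=1, H=5]  = 9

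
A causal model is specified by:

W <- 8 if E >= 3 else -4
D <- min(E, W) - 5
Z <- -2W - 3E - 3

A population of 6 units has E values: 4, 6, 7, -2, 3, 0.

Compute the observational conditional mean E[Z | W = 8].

Conditioning on W=8 selects the 4 unit(s) with E ∈ {4, 6, 7, 3}. Their Z values: -31, -37, -40, -28. Mean = -34.

-34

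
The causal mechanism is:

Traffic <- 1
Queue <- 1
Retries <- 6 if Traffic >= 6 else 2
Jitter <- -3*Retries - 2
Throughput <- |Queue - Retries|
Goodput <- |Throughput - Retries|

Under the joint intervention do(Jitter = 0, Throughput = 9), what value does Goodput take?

7

The joint intervention fixes Jitter = 0, Throughput = 9, removing each variable's own equation.
Retries = 6 if Traffic >= 6 else 2  [with Traffic=1]  = 2
Goodput = |Throughput - Retries|  [with Throughput=9, Retries=2]  = 7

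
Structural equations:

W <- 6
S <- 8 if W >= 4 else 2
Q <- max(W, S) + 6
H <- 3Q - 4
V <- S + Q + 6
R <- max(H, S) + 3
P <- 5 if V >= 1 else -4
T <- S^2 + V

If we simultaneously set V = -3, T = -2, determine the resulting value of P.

Setting V = -3, T = -2 by intervention discards those variables' equations.
P = 5 if V >= 1 else -4  [with V=-3]  = -4

-4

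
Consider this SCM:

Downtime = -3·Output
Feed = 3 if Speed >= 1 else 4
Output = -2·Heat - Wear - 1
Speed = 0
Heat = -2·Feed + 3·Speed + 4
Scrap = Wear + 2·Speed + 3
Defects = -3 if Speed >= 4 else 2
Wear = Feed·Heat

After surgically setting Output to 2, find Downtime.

do(Output=2) replaces the equation Output = -2·Heat - Wear - 1 with the constant Output = 2.
Downtime = -3·Output  [with Output=2]  = -6

-6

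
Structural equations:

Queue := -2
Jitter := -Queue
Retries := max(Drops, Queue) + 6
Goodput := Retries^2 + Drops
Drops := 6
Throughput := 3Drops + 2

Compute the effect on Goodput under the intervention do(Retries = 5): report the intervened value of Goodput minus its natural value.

The intervention breaks the incoming arrows to Retries: Retries := max(Drops, Queue) + 6 no longer applies, and Retries = 5.
Goodput = Retries^2 + Drops  [with Retries=5, Drops=6]  = 31
Without intervention: Retries = max(Drops, Queue) + 6  [with Drops=6, Queue=-2]  = 12; Goodput = Retries^2 + Drops  [with Retries=12, Drops=6]  = 150.
Change = 31 − 150 = -119.

-119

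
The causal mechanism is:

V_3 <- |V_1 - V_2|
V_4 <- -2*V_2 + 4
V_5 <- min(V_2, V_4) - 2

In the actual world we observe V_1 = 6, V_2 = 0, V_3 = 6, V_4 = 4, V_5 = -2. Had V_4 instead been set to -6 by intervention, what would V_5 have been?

Intervening sets V_4 = -6 and removes its equation (V_4 <- -2*V_2 + 4).
V_5 = min(V_2, V_4) - 2  [with V_2=0, V_4=-6]  = -8

-8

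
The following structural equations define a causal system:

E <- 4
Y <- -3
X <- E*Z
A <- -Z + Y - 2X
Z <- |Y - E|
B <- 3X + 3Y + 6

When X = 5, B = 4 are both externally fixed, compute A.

The joint intervention fixes X = 5, B = 4, removing each variable's own equation.
Z = |Y - E|  [with Y=-3, E=4]  = 7
A = -Z + Y - 2X  [with Z=7, Y=-3, X=5]  = -20

-20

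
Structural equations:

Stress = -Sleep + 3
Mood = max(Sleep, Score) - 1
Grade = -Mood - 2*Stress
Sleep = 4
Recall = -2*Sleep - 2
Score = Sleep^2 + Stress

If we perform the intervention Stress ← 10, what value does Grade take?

Under do(Stress=10), the mechanism Stress = -Sleep + 3 is discarded; Stress is fixed at 10.
Score = Sleep^2 + Stress  [with Sleep=4, Stress=10]  = 26
Mood = max(Sleep, Score) - 1  [with Sleep=4, Score=26]  = 25
Grade = -Mood - 2*Stress  [with Mood=25, Stress=10]  = -45

-45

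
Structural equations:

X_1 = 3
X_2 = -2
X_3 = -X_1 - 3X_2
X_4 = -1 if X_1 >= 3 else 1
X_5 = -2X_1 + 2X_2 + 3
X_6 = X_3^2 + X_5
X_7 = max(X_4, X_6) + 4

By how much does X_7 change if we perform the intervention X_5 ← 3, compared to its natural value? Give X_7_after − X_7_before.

Under do(X_5=3), the mechanism X_5 = -2X_1 + 2X_2 + 3 is discarded; X_5 is fixed at 3.
X_3 = -X_1 - 3X_2  [with X_1=3, X_2=-2]  = 3
X_4 = -1 if X_1 >= 3 else 1  [with X_1=3]  = -1
X_6 = X_3^2 + X_5  [with X_3=3, X_5=3]  = 12
X_7 = max(X_4, X_6) + 4  [with X_4=-1, X_6=12]  = 16
Without intervention: X_3 = -X_1 - 3X_2  [with X_1=3, X_2=-2]  = 3; X_4 = -1 if X_1 >= 3 else 1  [with X_1=3]  = -1; X_5 = -2X_1 + 2X_2 + 3  [with X_1=3, X_2=-2]  = -7; X_6 = X_3^2 + X_5  [with X_3=3, X_5=-7]  = 2; X_7 = max(X_4, X_6) + 4  [with X_4=-1, X_6=2]  = 6.
Change = 16 − 6 = 10.

10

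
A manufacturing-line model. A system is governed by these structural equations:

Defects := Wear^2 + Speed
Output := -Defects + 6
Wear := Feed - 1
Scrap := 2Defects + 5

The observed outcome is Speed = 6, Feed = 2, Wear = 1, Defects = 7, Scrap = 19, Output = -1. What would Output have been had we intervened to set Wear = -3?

The intervention breaks the incoming arrows to Wear: Wear := Feed - 1 no longer applies, and Wear = -3.
Defects = Wear^2 + Speed  [with Wear=-3, Speed=6]  = 15
Output = -Defects + 6  [with Defects=15]  = -9

-9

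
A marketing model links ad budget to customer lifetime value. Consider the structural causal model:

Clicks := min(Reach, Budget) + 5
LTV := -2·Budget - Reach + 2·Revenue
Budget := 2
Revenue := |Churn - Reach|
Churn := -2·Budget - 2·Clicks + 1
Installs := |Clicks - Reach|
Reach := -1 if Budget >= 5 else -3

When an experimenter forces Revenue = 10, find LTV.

Intervening sets Revenue = 10 and removes its equation (Revenue := |Churn - Reach|).
Reach = -1 if Budget >= 5 else -3  [with Budget=2]  = -3
LTV = -2·Budget - Reach + 2·Revenue  [with Budget=2, Reach=-3, Revenue=10]  = 19

19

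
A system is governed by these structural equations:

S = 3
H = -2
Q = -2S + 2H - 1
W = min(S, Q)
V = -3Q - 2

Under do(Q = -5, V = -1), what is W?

-5

The joint intervention fixes Q = -5, V = -1, removing each variable's own equation.
W = min(S, Q)  [with S=3, Q=-5]  = -5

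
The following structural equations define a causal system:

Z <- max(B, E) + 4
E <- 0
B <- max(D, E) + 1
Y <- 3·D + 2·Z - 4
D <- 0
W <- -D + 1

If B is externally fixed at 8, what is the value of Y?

20

The intervention breaks the incoming arrows to B: B <- max(D, E) + 1 no longer applies, and B = 8.
Z = max(B, E) + 4  [with B=8, E=0]  = 12
Y = 3·D + 2·Z - 4  [with D=0, Z=12]  = 20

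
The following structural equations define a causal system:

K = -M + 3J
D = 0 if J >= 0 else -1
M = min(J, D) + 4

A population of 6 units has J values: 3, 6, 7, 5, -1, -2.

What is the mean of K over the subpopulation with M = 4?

Conditioning on M=4 selects the 4 unit(s) with J ∈ {3, 6, 7, 5}. Their K values: 5, 14, 17, 11. Mean = 11.75.

11.75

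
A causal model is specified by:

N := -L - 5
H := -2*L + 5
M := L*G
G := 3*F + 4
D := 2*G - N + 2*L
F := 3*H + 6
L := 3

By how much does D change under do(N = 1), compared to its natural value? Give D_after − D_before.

The intervention breaks the incoming arrows to N: N := -L - 5 no longer applies, and N = 1.
H = -2*L + 5  [with L=3]  = -1
F = 3*H + 6  [with H=-1]  = 3
G = 3*F + 4  [with F=3]  = 13
D = 2*G - N + 2*L  [with G=13, N=1, L=3]  = 31
Without intervention: H = -2*L + 5  [with L=3]  = -1; N = -L - 5  [with L=3]  = -8; F = 3*H + 6  [with H=-1]  = 3; G = 3*F + 4  [with F=3]  = 13; D = 2*G - N + 2*L  [with G=13, N=-8, L=3]  = 40.
Change = 31 − 40 = -9.

-9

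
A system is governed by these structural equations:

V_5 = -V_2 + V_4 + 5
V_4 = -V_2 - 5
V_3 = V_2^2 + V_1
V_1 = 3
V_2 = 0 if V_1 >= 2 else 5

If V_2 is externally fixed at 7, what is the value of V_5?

do(V_2=7) replaces the equation V_2 = 0 if V_1 >= 2 else 5 with the constant V_2 = 7.
V_4 = -V_2 - 5  [with V_2=7]  = -12
V_5 = -V_2 + V_4 + 5  [with V_2=7, V_4=-12]  = -14

-14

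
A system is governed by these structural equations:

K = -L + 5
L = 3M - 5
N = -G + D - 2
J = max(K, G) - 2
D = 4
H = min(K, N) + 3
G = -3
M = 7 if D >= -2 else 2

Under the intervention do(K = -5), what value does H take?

Intervening sets K = -5 and removes its equation (K = -L + 5).
N = -G + D - 2  [with G=-3, D=4]  = 5
H = min(K, N) + 3  [with K=-5, N=5]  = -2

-2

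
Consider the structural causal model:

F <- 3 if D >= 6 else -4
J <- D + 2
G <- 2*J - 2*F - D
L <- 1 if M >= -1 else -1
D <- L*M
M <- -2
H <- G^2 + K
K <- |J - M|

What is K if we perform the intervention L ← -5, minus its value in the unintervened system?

Under do(L=-5), the mechanism L <- 1 if M >= -1 else -1 is discarded; L is fixed at -5.
D = L*M  [with L=-5, M=-2]  = 10
J = D + 2  [with D=10]  = 12
K = |J - M|  [with J=12, M=-2]  = 14
Without intervention: L = 1 if M >= -1 else -1  [with M=-2]  = -1; D = L*M  [with L=-1, M=-2]  = 2; J = D + 2  [with D=2]  = 4; K = |J - M|  [with J=4, M=-2]  = 6.
Change = 14 − 6 = 8.

8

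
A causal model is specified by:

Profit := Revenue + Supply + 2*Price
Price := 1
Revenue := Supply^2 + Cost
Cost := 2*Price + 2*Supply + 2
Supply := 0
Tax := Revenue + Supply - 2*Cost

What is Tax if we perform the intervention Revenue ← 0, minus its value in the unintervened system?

-4

Intervening sets Revenue = 0 and removes its equation (Revenue := Supply^2 + Cost).
Cost = 2*Price + 2*Supply + 2  [with Price=1, Supply=0]  = 4
Tax = Revenue + Supply - 2*Cost  [with Revenue=0, Supply=0, Cost=4]  = -8
Without intervention: Cost = 2*Price + 2*Supply + 2  [with Price=1, Supply=0]  = 4; Revenue = Supply^2 + Cost  [with Supply=0, Cost=4]  = 4; Tax = Revenue + Supply - 2*Cost  [with Revenue=4, Supply=0, Cost=4]  = -4.
Change = -8 − (-4) = -4.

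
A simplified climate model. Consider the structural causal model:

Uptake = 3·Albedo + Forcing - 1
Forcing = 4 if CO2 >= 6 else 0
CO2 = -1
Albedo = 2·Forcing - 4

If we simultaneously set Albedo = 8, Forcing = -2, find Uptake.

21

The joint intervention fixes Albedo = 8, Forcing = -2, removing each variable's own equation.
Uptake = 3·Albedo + Forcing - 1  [with Albedo=8, Forcing=-2]  = 21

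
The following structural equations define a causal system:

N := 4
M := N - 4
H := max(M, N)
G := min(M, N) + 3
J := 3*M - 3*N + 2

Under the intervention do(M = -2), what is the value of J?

-16

do(M=-2) replaces the equation M := N - 4 with the constant M = -2.
J = 3*M - 3*N + 2  [with M=-2, N=4]  = -16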